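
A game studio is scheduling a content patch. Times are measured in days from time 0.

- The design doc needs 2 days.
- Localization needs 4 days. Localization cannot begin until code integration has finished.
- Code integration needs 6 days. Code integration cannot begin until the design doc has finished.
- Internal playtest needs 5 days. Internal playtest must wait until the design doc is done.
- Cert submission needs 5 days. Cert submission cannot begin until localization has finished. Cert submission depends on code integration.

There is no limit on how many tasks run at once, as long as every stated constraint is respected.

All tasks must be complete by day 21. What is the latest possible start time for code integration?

6

Nothing follows cert submission; the deadline of day 21 is its only limit. It must start by 21 − 5 = day 16.
Localization feeds into cert submission (must start by day 16); so localization must finish by day 16 and therefore start by day 12.
Code integration feeds localization (must start by day 12); cert submission (must start by day 16). Taking the minimum, code integration must finish by day 12 and start by 12 − 6 = day 6.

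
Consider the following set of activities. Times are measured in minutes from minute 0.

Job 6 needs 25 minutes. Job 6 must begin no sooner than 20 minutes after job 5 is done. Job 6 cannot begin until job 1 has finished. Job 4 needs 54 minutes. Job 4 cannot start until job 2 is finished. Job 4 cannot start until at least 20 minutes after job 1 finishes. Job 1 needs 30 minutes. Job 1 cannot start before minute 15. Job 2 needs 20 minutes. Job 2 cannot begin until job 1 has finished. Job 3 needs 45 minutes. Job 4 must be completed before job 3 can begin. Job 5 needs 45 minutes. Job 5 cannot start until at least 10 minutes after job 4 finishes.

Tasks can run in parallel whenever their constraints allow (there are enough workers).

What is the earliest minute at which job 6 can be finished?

After its own release at minute 15, job 1 can start at minute 15 and finishes at minute 45.
Job 2 waits on job 1 (finishes minute 45), so it starts at minute 45 and finishes at 45 + 20 = minute 65.
For job 4: job 2 (finishes minute 65); job 1 (finishes minute 45, plus 20-minute gap → minute 65). Taking the maximum gives a start of minute 65, and it finishes at 65 + 54 = minute 119.
After job 4 (finishes minute 119, plus 10-minute gap → minute 129), job 5 can start at minute 129 and finishes at minute 174.
For job 6: job 5 (finishes minute 174, plus 20-minute gap → minute 194); job 1 (finishes minute 45). Taking the maximum gives a start of minute 194, and it finishes at 194 + 25 = minute 219.

219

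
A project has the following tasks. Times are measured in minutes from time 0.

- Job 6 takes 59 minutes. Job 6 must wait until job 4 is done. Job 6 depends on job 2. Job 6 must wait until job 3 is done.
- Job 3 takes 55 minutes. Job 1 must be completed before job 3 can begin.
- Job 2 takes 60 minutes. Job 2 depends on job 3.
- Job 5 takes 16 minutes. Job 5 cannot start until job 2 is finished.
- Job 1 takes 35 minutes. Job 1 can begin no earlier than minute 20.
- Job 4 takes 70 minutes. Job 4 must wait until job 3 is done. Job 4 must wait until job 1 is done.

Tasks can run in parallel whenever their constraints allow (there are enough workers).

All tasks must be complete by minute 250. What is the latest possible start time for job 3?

Job 5 has no dependents, so it just needs to finish by minute 250. Starting by 250 − 16 = minute 234 achieves that.
To finish by minute 250, job 6 (duration 59) must start no later than minute 191.
Job 2 must finish in time for job 5 (must start by minute 234); job 6 (must start by minute 191). The tightest is minute 191, so job 2 must start by 191 − 60 = minute 131.
Since job 6 (must start by minute 191) depends on it, job 4 must finish by minute 191. Backing off its 70-minute duration gives a latest start of minute 121.
Job 3 must finish in time for job 2 (must start by minute 131); job 4 (must start by minute 121); job 6 (must start by minute 191). The tightest is minute 121, so job 3 must start by 121 − 55 = minute 66.

66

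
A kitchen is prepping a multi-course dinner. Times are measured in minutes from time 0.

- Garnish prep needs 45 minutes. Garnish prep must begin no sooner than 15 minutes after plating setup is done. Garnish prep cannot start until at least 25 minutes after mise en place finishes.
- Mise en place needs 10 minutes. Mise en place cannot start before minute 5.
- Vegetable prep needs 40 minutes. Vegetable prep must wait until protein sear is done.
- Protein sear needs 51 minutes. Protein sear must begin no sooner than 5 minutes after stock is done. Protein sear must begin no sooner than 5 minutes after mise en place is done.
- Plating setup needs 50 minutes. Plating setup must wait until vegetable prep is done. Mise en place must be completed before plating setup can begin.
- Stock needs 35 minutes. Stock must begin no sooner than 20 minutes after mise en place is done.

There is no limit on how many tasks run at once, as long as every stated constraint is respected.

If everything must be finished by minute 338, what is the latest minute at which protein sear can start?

137

Garnish prep has no dependents, so it just needs to finish by minute 338. Starting by 338 − 45 = minute 293 achieves that.
Plating setup has to be done before garnish prep (must start by minute 293, minus 15-minute gap → minute 278). That means finishing by minute 278, i.e. starting by 278 − 50 = minute 228.
Vegetable prep must finish before plating setup (must start by minute 228). With a 40-minute duration, vegetable prep must start by 228 − 40 = minute 188.
Since vegetable prep (must start by minute 188) depends on it, protein sear must finish by minute 188. Backing off its 51-minute duration gives a latest start of minute 137.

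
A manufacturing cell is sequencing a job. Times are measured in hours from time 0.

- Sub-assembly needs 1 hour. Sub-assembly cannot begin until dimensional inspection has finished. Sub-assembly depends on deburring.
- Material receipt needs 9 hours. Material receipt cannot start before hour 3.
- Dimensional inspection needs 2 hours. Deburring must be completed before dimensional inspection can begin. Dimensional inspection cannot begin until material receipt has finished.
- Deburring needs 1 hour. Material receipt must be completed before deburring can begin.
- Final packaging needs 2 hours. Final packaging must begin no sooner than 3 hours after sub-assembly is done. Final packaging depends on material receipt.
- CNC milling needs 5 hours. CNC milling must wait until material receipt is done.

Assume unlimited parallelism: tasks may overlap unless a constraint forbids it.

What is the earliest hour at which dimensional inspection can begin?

13

After its own release at hour 3, material receipt can start at hour 3 and finishes at hour 12.
Deburring cannot begin until material receipt (finishes hour 12). It runs from hour 12 to 12 + 1 = hour 13.
Dimensional inspection waits on deburring (finishes hour 13); material receipt (finishes hour 12). The latest of these is hour 13, which is the earliest dimensional inspection can start.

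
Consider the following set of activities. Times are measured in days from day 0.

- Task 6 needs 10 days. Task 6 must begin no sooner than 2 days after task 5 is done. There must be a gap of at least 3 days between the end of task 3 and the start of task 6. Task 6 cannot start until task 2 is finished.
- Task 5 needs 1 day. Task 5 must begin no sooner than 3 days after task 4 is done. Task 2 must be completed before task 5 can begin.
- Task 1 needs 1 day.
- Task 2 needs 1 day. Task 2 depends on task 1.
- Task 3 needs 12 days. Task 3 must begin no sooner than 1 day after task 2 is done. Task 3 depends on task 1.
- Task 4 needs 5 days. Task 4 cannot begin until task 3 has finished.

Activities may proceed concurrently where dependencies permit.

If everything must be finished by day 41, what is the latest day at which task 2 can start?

Nothing follows task 6; the deadline of day 41 is its only limit. It must start by 41 − 10 = day 31.
Task 5 has to be done before task 6 (must start by day 31, minus 2-day gap → day 29). That means finishing by day 29, i.e. starting by 29 − 1 = day 28.
Task 4 feeds into task 5 (must start by day 28, minus 3-day gap → day 25); so task 4 must finish by day 25 and therefore start by day 20.
For task 3: task 4 (must start by day 20); task 6 (must start by day 31, minus 3-day gap → day 28). The most restrictive is day 20; with a 12-day duration, task 3 must start by day 8.
Task 2 feeds task 3 (must start by day 8, minus 1-day gap → day 7); task 5 (must start by day 28); task 6 (must start by day 31). Taking the minimum, task 2 must finish by day 7 and start by 7 − 1 = day 6.

6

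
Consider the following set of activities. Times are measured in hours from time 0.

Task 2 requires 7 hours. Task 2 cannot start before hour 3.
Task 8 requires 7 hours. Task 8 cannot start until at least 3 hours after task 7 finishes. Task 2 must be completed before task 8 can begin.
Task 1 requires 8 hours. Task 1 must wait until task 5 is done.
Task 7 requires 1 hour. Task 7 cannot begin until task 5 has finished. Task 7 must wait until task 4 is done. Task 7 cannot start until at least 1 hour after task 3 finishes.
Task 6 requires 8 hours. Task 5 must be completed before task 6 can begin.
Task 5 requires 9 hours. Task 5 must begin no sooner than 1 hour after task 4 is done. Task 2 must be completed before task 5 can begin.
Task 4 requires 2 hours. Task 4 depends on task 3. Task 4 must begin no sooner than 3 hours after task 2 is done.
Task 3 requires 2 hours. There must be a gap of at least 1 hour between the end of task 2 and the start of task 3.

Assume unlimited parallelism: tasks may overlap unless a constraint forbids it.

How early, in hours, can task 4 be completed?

Task 2 cannot begin until its own release at hour 3. It runs from hour 3 to 3 + 7 = hour 10.
Task 3 cannot begin until task 2 (finishes hour 10, plus 1-hour gap → hour 11). It runs from hour 11 to 11 + 2 = hour 13.
Task 4 cannot start until task 3 (finishes hour 13); task 2 (finishes hour 10, plus 3-hour gap → hour 13). The controlling bound is hour 13, so task 4 finishes at 13 + 2 = hour 15.

15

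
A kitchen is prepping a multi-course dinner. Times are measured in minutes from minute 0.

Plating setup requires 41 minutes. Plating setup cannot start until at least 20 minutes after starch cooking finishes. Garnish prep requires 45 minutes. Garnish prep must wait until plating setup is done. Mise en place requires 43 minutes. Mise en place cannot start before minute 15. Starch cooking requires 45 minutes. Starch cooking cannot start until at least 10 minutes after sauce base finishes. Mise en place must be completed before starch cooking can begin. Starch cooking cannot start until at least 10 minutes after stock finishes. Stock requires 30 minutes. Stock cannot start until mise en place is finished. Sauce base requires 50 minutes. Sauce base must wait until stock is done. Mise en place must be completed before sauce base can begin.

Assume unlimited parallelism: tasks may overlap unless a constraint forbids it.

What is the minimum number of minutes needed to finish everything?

299

Mise en place cannot begin until its own release at minute 15. It runs from minute 15 to 15 + 43 = minute 58.
Stock waits on mise en place (finishes minute 58), so it starts at minute 58 and finishes at 58 + 30 = minute 88.
Sauce base has to wait for stock (finishes minute 88); mise en place (finishes minute 58). The latest of these is minute 88, so sauce base runs minute 88 to 88 + 50 = minute 138.
Starch cooking needs all of sauce base (finishes minute 138, plus 10-minute gap → minute 148); mise en place (finishes minute 58); stock (finishes minute 88, plus 10-minute gap → minute 98). That puts its earliest start at minute 148; it finishes at 148 + 45 = minute 193.
Plating setup cannot begin until starch cooking (finishes minute 193, plus 20-minute gap → minute 213). It runs from minute 213 to 213 + 41 = minute 254.
After plating setup (finishes minute 254), garnish prep can start at minute 254 and finishes at minute 299.
All tasks are finished once the last one completes. Finish times: Mise en place at 58, Stock at 88, Sauce base at 138, Starch cooking at 193, Plating setup at 254, Garnish prep at 299. The latest is minute 299.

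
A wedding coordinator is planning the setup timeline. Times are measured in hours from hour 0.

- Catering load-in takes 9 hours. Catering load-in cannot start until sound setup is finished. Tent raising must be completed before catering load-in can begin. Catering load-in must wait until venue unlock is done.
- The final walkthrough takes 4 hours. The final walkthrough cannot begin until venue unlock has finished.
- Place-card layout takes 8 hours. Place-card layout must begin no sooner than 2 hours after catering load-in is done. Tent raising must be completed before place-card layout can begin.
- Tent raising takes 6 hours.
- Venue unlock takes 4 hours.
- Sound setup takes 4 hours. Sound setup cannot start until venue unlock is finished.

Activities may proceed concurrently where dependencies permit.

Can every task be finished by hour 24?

No

Tent raising has no prerequisites, so it starts at hour 0 and finishes at hour 6.
Nothing blocks venue unlock, so it runs from hour 0 to hour 4.
The final walkthrough waits on venue unlock (finishes hour 4), so it starts at hour 4 and finishes at 4 + 4 = hour 8.
After venue unlock (finishes hour 4), sound setup can start at hour 4 and finishes at hour 8.
Catering load-in needs all of sound setup (finishes hour 8); tent raising (finishes hour 6); venue unlock (finishes hour 4). That puts its earliest start at hour 8; it finishes at 8 + 9 = hour 17.
Place-card layout cannot start until catering load-in (finishes hour 17, plus 2-hour gap → hour 19); tent raising (finishes hour 6). The controlling bound is hour 19, so place-card layout finishes at 19 + 8 = hour 27.
The earliest everything can be done is hour 27, which is after the deadline of 24, so it is not possible.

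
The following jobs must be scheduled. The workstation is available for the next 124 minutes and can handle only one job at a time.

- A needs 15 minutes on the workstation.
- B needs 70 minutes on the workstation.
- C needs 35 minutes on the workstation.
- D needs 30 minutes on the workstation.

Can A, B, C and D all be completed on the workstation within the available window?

No

Running back to back, the jobs need 15 + 70 + 35 + 30 = 150 minutes on the workstation.
Since 150 > 124, they cannot all fit.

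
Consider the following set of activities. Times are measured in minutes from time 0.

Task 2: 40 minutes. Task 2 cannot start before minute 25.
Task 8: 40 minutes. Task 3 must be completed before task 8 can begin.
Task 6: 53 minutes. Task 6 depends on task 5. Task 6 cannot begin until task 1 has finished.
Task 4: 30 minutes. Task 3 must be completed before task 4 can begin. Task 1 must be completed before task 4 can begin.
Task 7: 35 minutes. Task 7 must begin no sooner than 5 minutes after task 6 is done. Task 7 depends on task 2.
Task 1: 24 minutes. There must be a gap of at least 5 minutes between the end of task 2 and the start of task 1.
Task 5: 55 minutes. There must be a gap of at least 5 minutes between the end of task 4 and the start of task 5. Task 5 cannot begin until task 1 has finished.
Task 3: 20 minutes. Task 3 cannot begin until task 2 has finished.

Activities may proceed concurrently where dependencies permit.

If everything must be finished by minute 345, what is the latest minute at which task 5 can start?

Task 7 must finish by minute 345; it takes 35 minutes, so it must start by 345 − 35 = minute 310.
Task 6 feeds into task 7 (must start by minute 310, minus 5-minute gap → minute 305); so task 6 must finish by minute 305 and therefore start by minute 252.
Task 5 must finish before task 6 (must start by minute 252). With a 55-minute duration, task 5 must start by 252 − 55 = minute 197.

197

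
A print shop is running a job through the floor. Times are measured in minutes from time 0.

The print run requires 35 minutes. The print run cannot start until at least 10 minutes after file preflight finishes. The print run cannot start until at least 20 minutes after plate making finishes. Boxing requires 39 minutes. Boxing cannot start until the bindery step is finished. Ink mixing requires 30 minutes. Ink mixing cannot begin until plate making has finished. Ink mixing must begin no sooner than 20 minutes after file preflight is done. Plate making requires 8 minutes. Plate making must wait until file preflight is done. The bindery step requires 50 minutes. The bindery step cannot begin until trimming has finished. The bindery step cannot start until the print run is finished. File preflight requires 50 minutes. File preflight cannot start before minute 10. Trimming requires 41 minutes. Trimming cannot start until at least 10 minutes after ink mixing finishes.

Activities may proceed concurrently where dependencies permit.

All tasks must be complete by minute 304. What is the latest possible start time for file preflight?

64

To finish by minute 304, boxing (duration 39) must start no later than minute 265.
The bindery step has to be done before boxing (must start by minute 265). That means finishing by minute 265, i.e. starting by 265 − 50 = minute 215.
Trimming must finish before the bindery step (must start by minute 215). With a 41-minute duration, trimming must start by 215 − 41 = minute 174.
Ink mixing has to be done before trimming (must start by minute 174, minus 10-minute gap → minute 164). That means finishing by minute 164, i.e. starting by 164 − 30 = minute 134.
The print run has to be done before the bindery step (must start by minute 215). That means finishing by minute 215, i.e. starting by 215 − 35 = minute 180.
For plate making: ink mixing (must start by minute 134); the print run (must start by minute 180, minus 20-minute gap → minute 160). The most restrictive is minute 134; with an 8-minute duration, plate making must start by minute 126.
File preflight must finish in time for plate making (must start by minute 126); ink mixing (must start by minute 134, minus 20-minute gap → minute 114); the print run (must start by minute 180, minus 10-minute gap → minute 170). The tightest is minute 114, so file preflight must start by 114 − 50 = minute 64.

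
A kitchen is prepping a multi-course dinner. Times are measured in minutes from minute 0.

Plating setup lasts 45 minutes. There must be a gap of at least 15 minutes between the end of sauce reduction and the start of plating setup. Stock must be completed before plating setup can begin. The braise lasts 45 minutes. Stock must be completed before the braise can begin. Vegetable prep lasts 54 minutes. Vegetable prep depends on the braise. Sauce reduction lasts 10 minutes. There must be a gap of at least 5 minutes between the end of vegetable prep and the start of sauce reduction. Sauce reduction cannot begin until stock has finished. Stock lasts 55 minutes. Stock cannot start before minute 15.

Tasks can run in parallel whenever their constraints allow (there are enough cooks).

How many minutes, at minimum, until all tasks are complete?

Stock cannot begin until its own release at minute 15. It runs from minute 15 to 15 + 55 = minute 70.
After stock (finishes minute 70), the braise can start at minute 70 and finishes at minute 115.
Vegetable prep waits on the braise (finishes minute 115), so it starts at minute 115 and finishes at 115 + 54 = minute 169.
Sauce reduction cannot start until vegetable prep (finishes minute 169, plus 5-minute gap → minute 174); stock (finishes minute 70). The controlling bound is minute 174, so sauce reduction finishes at 174 + 10 = minute 184.
Plating setup needs all of sauce reduction (finishes minute 184, plus 15-minute gap → minute 199); stock (finishes minute 70). That puts its earliest start at minute 199; it finishes at 199 + 45 = minute 244.
All tasks are finished once the last one completes. Finish times: Stock at 70, The braise at 115, Vegetable prep at 169, Sauce reduction at 184, Plating setup at 244. The latest is minute 244.

244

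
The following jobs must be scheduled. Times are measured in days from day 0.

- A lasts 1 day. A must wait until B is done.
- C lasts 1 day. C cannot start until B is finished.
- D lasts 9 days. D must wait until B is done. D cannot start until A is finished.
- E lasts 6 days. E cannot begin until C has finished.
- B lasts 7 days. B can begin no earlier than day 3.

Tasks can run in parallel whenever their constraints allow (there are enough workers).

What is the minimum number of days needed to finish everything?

20

B cannot begin until its own release at day 3. It runs from day 3 to 3 + 7 = day 10.
C waits on B (finishes day 10), so it starts at day 10 and finishes at 10 + 1 = day 11.
After C (finishes day 11), E can start at day 11 and finishes at day 17.
A cannot begin until B (finishes day 10). It runs from day 10 to 10 + 1 = day 11.
For D: B (finishes day 10); A (finishes day 11). Taking the maximum gives a start of day 11, and it finishes at 11 + 9 = day 20.
All tasks are finished once the last one completes. Finish times: A at 11, B at 10, C at 11, D at 20, E at 17. The latest is day 20.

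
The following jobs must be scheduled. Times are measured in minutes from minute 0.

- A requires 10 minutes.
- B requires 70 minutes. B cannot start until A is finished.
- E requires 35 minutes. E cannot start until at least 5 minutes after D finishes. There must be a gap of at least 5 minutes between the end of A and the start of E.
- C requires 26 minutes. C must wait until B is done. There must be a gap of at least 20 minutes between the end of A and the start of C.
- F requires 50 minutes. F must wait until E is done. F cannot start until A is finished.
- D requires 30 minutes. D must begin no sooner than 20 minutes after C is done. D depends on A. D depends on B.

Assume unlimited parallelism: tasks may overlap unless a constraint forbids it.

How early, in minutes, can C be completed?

A has no prerequisites, so it starts at minute 0 and finishes at minute 10.
After A (finishes minute 10), B can start at minute 10 and finishes at minute 80.
C cannot start until B (finishes minute 80); A (finishes minute 10, plus 20-minute gap → minute 30). The controlling bound is minute 80, so C finishes at 80 + 26 = minute 106.

106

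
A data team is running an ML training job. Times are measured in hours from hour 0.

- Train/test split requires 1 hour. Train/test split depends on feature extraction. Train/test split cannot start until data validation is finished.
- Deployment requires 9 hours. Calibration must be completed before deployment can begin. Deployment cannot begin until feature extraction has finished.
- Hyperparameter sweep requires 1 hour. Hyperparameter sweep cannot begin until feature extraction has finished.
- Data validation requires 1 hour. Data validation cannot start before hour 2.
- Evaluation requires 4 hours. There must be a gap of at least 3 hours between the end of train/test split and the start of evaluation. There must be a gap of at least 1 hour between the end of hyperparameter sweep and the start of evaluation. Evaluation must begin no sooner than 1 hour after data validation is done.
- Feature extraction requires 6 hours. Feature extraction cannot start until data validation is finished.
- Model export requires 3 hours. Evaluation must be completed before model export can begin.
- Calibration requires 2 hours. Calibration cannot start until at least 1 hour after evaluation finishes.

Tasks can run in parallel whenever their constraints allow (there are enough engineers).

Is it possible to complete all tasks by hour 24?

Data validation cannot begin until its own release at hour 2. It runs from hour 2 to 2 + 1 = hour 3.
After data validation (finishes hour 3), feature extraction can start at hour 3 and finishes at hour 9.
Hyperparameter sweep cannot begin until feature extraction (finishes hour 9). It runs from hour 9 to 9 + 1 = hour 10.
Train/test split needs all of feature extraction (finishes hour 9); data validation (finishes hour 3). That puts its earliest start at hour 9; it finishes at 9 + 1 = hour 10.
Evaluation needs all of train/test split (finishes hour 10, plus 3-hour gap → hour 13); hyperparameter sweep (finishes hour 10, plus 1-hour gap → hour 11); data validation (finishes hour 3, plus 1-hour gap → hour 4). That puts its earliest start at hour 13; it finishes at 13 + 4 = hour 17.
After evaluation (finishes hour 17), model export can start at hour 17 and finishes at hour 20.
After evaluation (finishes hour 17, plus 1-hour gap → hour 18), calibration can start at hour 18 and finishes at hour 20.
Deployment cannot start until calibration (finishes hour 20); feature extraction (finishes hour 9). The controlling bound is hour 20, so deployment finishes at 20 + 9 = hour 29.
The earliest everything can be done is hour 29, which is after the deadline of 24, so it is not possible.

No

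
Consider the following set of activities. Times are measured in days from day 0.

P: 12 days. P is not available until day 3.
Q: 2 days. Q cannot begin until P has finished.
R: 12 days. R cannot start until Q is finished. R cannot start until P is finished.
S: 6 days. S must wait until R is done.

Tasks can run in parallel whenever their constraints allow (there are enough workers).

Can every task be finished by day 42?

Yes

P waits on its own release at day 3, so it starts at day 3 and finishes at 3 + 12 = day 15.
Q cannot begin until P (finishes day 15). It runs from day 15 to 15 + 2 = day 17.
R has to wait for Q (finishes day 17); P (finishes day 15). The latest of these is day 17, so R runs day 17 to 17 + 12 = day 29.
S waits on R (finishes day 29), so it starts at day 29 and finishes at 29 + 6 = day 35.
Every task is finished by day 35, which is no later than the deadline of 42, so the schedule is feasible.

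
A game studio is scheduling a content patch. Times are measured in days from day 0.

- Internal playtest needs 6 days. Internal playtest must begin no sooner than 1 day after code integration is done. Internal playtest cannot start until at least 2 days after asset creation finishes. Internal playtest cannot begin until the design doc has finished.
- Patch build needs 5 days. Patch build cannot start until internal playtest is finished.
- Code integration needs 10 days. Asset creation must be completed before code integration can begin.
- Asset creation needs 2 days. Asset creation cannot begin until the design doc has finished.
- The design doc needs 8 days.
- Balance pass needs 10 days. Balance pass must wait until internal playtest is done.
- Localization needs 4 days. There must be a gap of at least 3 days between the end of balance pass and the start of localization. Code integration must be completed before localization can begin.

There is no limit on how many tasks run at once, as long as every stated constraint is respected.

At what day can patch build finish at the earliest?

32

Nothing blocks the design doc, so it runs from day 0 to day 8.
Asset creation cannot begin until the design doc (finishes day 8). It runs from day 8 to 8 + 2 = day 10.
Code integration waits on asset creation (finishes day 10), so it starts at day 10 and finishes at 10 + 10 = day 20.
Internal playtest needs all of code integration (finishes day 20, plus 1-day gap → day 21); asset creation (finishes day 10, plus 2-day gap → day 12); the design doc (finishes day 8). That puts its earliest start at day 21; it finishes at 21 + 6 = day 27.
Patch build cannot begin until internal playtest (finishes day 27). It runs from day 27 to 27 + 5 = day 32.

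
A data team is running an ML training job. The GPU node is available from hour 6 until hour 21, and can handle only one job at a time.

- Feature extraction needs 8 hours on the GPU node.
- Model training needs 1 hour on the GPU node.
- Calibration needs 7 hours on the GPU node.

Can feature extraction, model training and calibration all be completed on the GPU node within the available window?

The GPU node window is 21 − 6 = 15 hours.
Running back to back, the jobs need 8 + 1 + 7 = 16 hours on the GPU node.
Since 16 > 15, they cannot all fit.

No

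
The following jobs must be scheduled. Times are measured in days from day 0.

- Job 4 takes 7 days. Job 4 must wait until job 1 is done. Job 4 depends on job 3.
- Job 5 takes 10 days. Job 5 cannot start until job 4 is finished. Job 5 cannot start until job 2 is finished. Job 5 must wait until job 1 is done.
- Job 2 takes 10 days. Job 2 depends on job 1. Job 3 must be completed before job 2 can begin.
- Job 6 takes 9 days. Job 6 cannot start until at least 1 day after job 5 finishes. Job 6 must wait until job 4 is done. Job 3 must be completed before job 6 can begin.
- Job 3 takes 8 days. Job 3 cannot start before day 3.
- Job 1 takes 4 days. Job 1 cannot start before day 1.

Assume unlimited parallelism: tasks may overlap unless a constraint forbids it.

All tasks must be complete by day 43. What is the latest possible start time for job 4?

Nothing follows job 6; the deadline of day 43 is its only limit. It must start by 43 − 9 = day 34.
Job 5 has to be done before job 6 (must start by day 34, minus 1-day gap → day 33). That means finishing by day 33, i.e. starting by 33 − 10 = day 23.
For job 4: job 5 (must start by day 23); job 6 (must start by day 34). The most restrictive is day 23; with a 7-day duration, job 4 must start by day 16.

16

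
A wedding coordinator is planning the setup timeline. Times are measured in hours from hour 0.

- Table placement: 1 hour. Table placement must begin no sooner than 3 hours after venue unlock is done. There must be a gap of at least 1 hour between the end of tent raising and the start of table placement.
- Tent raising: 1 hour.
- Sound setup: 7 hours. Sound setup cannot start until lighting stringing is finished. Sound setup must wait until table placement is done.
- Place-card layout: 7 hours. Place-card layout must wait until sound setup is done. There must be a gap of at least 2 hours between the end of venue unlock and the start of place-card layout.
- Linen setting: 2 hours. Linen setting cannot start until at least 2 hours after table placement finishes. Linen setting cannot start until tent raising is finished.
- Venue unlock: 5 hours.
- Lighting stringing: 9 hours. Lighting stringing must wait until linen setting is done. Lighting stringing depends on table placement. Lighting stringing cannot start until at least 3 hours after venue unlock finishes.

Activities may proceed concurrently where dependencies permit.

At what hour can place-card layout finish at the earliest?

36

Nothing blocks tent raising, so it runs from hour 0 to hour 1.
Venue unlock can start immediately at hour 0; it finishes at hour 5.
For table placement: venue unlock (finishes hour 5, plus 3-hour gap → hour 8); tent raising (finishes hour 1, plus 1-hour gap → hour 2). Taking the maximum gives a start of hour 8, and it finishes at 8 + 1 = hour 9.
For linen setting: table placement (finishes hour 9, plus 2-hour gap → hour 11); tent raising (finishes hour 1). Taking the maximum gives a start of hour 11, and it finishes at 11 + 2 = hour 13.
For lighting stringing: linen setting (finishes hour 13); table placement (finishes hour 9); venue unlock (finishes hour 5, plus 3-hour gap → hour 8). Taking the maximum gives a start of hour 13, and it finishes at 13 + 9 = hour 22.
For sound setup: lighting stringing (finishes hour 22); table placement (finishes hour 9). Taking the maximum gives a start of hour 22, and it finishes at 22 + 7 = hour 29.
Place-card layout cannot start until sound setup (finishes hour 29); venue unlock (finishes hour 5, plus 2-hour gap → hour 7). The controlling bound is hour 29, so place-card layout finishes at 29 + 7 = hour 36.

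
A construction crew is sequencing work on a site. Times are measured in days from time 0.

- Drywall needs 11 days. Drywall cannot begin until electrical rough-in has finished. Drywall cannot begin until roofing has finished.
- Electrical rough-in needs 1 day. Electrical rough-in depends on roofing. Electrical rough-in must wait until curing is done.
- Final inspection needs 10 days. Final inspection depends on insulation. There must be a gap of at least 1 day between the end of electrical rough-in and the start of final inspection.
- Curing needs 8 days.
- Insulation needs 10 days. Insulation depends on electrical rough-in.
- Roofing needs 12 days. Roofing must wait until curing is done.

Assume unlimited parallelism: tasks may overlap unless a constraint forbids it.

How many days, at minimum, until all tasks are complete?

Curing has no prerequisites, so it starts at day 0 and finishes at day 8.
Roofing waits on curing (finishes day 8), so it starts at day 8 and finishes at 8 + 12 = day 20.
For electrical rough-in: roofing (finishes day 20); curing (finishes day 8). Taking the maximum gives a start of day 20, and it finishes at 20 + 1 = day 21.
For drywall: electrical rough-in (finishes day 21); roofing (finishes day 20). Taking the maximum gives a start of day 21, and it finishes at 21 + 11 = day 32.
Insulation waits on electrical rough-in (finishes day 21), so it starts at day 21 and finishes at 21 + 10 = day 31.
Final inspection needs all of insulation (finishes day 31); electrical rough-in (finishes day 21, plus 1-day gap → day 22). That puts its earliest start at day 31; it finishes at 31 + 10 = day 41.
All tasks are finished once the last one completes. Finish times: Curing at 8, Roofing at 20, Electrical rough-in at 21, Insulation at 31, Drywall at 32, Final inspection at 41. The latest is day 41.

41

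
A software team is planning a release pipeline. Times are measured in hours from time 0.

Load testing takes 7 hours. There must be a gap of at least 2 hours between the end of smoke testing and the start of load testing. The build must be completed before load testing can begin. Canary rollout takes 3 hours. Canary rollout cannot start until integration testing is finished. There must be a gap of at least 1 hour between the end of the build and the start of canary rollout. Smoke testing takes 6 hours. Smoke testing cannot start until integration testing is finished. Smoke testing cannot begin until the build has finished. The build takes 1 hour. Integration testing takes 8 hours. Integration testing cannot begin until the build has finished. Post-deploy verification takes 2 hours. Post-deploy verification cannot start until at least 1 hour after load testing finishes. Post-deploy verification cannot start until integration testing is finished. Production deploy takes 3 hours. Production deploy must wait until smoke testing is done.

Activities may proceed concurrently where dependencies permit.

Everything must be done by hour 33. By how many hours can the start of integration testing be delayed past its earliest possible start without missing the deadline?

The build has no prerequisites, so it starts at hour 0 and finishes at hour 1.
Integration testing waits on the build (finishes hour 1), so it starts at hour 1 and finishes at 1 + 8 = hour 9.

Working backward from the deadline:
Post-deploy verification has no dependents, so it just needs to finish by hour 33. Starting by 33 − 2 = hour 31 achieves that.
Load testing feeds into post-deploy verification (must start by hour 31, minus 1-hour gap → hour 30); so load testing must finish by hour 30 and therefore start by hour 23.
Production deploy must finish by hour 33; it takes 3 hours, so it must start by 33 − 3 = hour 30.
For smoke testing: load testing (must start by hour 23, minus 2-hour gap → hour 21); production deploy (must start by hour 30). The most restrictive is hour 21; with a 6-hour duration, smoke testing must start by hour 15.
To finish by hour 33, canary rollout (duration 3) must start no later than hour 30.
For integration testing: smoke testing (must start by hour 15); canary rollout (must start by hour 30); post-deploy verification (must start by hour 31). The most restrictive is hour 15; with an 8-hour duration, integration testing must start by hour 7.
So integration testing can start as early as hour 1 and as late as hour 7, giving 7 − 1 = 6 hours of slack.

6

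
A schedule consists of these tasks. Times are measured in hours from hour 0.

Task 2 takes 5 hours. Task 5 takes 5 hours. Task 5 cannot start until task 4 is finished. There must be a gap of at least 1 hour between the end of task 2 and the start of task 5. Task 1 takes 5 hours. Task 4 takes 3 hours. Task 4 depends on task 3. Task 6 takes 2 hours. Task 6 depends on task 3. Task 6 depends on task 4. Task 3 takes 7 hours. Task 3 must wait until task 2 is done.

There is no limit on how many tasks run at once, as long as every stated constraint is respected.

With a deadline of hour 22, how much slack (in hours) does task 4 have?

2

Task 2 has no prerequisites, so it starts at hour 0 and finishes at hour 5.
Task 3 waits on task 2 (finishes hour 5), so it starts at hour 5 and finishes at 5 + 7 = hour 12.
After task 3 (finishes hour 12), task 4 can start at hour 12 and finishes at hour 15.

Working backward from the deadline:
Nothing follows task 5; the deadline of hour 22 is its only limit. It must start by 22 − 5 = hour 17.
To finish by hour 22, task 6 (duration 2) must start no later than hour 20.
Task 4 feeds task 5 (must start by hour 17); task 6 (must start by hour 20). Taking the minimum, task 4 must finish by hour 17 and start by 17 − 3 = hour 14.
So task 4 can start as early as hour 12 and as late as hour 14, giving 14 − 12 = 2 hours of slack.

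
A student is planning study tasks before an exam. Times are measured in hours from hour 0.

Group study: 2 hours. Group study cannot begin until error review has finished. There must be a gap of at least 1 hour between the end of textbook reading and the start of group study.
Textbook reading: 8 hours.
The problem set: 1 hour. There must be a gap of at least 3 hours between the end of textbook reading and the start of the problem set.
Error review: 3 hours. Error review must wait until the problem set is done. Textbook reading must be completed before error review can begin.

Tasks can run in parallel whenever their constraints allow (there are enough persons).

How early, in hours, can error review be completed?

Textbook reading has no prerequisites, so it starts at hour 0 and finishes at hour 8.
The problem set waits on textbook reading (finishes hour 8, plus 3-hour gap → hour 11), so it starts at hour 11 and finishes at 11 + 1 = hour 12.
Error review cannot start until the problem set (finishes hour 12); textbook reading (finishes hour 8). The controlling bound is hour 12, so error review finishes at 12 + 3 = hour 15.

15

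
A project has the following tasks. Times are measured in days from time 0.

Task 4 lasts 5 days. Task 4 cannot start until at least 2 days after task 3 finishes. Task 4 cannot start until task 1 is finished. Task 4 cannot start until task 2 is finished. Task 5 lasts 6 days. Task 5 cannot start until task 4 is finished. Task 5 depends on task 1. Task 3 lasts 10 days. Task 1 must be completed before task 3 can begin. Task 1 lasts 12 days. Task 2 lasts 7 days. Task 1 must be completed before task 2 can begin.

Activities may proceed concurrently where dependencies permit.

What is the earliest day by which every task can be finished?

35

Nothing blocks task 1, so it runs from day 0 to day 12.
Task 3 cannot begin until task 1 (finishes day 12). It runs from day 12 to 12 + 10 = day 22.
Task 2 waits on task 1 (finishes day 12), so it starts at day 12 and finishes at 12 + 7 = day 19.
For task 4: task 3 (finishes day 22, plus 2-day gap → day 24); task 1 (finishes day 12); task 2 (finishes day 19). Taking the maximum gives a start of day 24, and it finishes at 24 + 5 = day 29.
For task 5: task 4 (finishes day 29); task 1 (finishes day 12). Taking the maximum gives a start of day 29, and it finishes at 29 + 6 = day 35.
All tasks are finished once the last one completes. Finish times: Task 1 at 12, Task 2 at 19, Task 3 at 22, Task 4 at 29, Task 5 at 35. The latest is day 35.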